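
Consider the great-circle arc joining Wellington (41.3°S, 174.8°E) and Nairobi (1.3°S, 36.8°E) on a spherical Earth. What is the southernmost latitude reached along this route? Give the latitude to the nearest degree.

The great circle lies in the plane with unit normal n̂ = (p₁ × p₂)/|p₁ × p₂|.
Here n̂_z ≈ -0.599; the vertex latitude is φ_max = arccos|n̂_z| ≈ 53.2°.
Check via Clairaut: cos φ_max = |cos φ₁| · sin C = cos(41.3°)·sin(127.2°) ≈ 0.599, again giving ≈ 53.2°.

≈ 53°S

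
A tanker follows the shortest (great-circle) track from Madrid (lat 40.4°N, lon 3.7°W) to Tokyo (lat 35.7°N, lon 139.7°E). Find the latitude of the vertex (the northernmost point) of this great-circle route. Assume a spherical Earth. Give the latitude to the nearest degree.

The great circle lies in the plane with unit normal n̂ = (p₁ × p₂)/|p₁ × p₂|.
Here n̂_z ≈ +0.371; the vertex latitude is φ_max = arccos|n̂_z| ≈ 68.2°.
Check via Clairaut: cos φ_max = |cos φ₁| · sin C = cos(40.4°)·sin(29.2°) ≈ 0.371, again giving ≈ 68.2°.

≈ 68°N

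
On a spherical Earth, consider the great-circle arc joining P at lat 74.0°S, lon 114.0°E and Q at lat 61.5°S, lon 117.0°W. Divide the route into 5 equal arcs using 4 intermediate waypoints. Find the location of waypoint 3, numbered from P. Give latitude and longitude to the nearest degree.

Write both endpoints as unit vectors p₁, p₂ with components (cos φ cos λ, cos φ sin λ, sin φ).
The central angle between the endpoints is δ = arccos(p₁·p₂) ≈ 0.704 rad (40.4°).
Interpolate at f = 3/5 with slerp weights a = sin((1−f)δ)/sin δ ≈ 0.429, b = sin(fδ)/sin δ ≈ 0.633.
p = a·p₁ + b·p₂ ≈ (-0.185, -0.161, -0.969); φ = arcsin(p_z) ≈ -75.78°, λ = atan2(p_y, p_x) ≈ -138.99°.

≈ lat 76°S, lon 139°W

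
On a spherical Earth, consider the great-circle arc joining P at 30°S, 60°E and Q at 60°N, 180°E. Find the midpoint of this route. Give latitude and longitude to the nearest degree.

From cos δ = sin φ₁ sin φ₂ + cos φ₁ cos φ₂ cos Δλ, the central angle is δ ≈ 2.278 rad (130.5°).
Interpolate at f = 1/2 with slerp weights a = sin((1−f)δ)/sin δ ≈ 1.194, b = sin(fδ)/sin δ ≈ 1.194.
p = a·p₁ + b·p₂ ≈ (-0.080, 0.896, 0.437); φ = arcsin(p_z) ≈ 25.92°, λ = atan2(p_y, p_x) ≈ 95.10°.

≈ 26°N, 95°E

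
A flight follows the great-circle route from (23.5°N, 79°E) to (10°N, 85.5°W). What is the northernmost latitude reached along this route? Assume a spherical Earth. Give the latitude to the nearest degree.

≈ 66°N

The great circle lies in the plane with unit normal n̂ = (p₁ × p₂)/|p₁ × p₂|.
Here n̂_z ≈ -0.403; the vertex latitude is φ_max = arccos|n̂_z| ≈ 66.2°.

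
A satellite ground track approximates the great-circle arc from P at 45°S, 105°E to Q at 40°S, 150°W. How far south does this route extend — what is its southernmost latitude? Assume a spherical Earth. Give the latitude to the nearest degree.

The great circle lies in the plane with unit normal n̂ = (p₁ × p₂)/|p₁ × p₂|.
Here n̂_z ≈ +0.551; the vertex latitude is φ_max = arccos|n̂_z| ≈ 56.6°.

≈ 57°S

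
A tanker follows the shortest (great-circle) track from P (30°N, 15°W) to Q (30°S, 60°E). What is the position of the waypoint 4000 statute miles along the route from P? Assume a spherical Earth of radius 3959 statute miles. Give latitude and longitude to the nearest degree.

≈ (8°S, 31°E)

Write both endpoints as unit vectors p₁, p₂ with components (cos φ cos λ, cos φ sin λ, sin φ).
The central angle between the endpoints is δ = arccos(p₁·p₂) ≈ 1.627 rad (93.2°). The total great-circle distance is δ·R ≈ 1.627 × 3959 ≈ 6440 mi, so the target fraction is f = 4000/6440 ≈ 0.621.
Interpolate at f ≈ 0.621 with slerp weights a = sin((1−f)δ)/sin δ ≈ 0.579, b = sin(fδ)/sin δ ≈ 0.848.
p = a·p₁ + b·p₂ ≈ (0.852, 0.506, -0.135); φ = arcsin(p_z) ≈ -7.74°, λ = atan2(p_y, p_x) ≈ 30.74°.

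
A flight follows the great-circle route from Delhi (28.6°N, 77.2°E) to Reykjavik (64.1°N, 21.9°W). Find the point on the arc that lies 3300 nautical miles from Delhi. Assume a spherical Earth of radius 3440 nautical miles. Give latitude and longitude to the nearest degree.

≈ 66°N, 10°E

Write both endpoints as unit vectors p₁, p₂ with components (cos φ cos λ, cos φ sin λ, sin φ).
The central angle between the endpoints is δ = arccos(p₁·p₂) ≈ 1.192 rad (68.3°). The total great-circle distance is δ·R ≈ 1.192 × 3440 ≈ 4100 nmi, so the target fraction is f = 3300/4100 ≈ 0.805.
Interpolate at f ≈ 0.805 with slerp weights a = sin((1−f)δ)/sin δ ≈ 0.248, b = sin(fδ)/sin δ ≈ 0.881.
p = a·p₁ + b·p₂ ≈ (0.405, 0.069, 0.912); φ = arcsin(p_z) ≈ 65.72°, λ = atan2(p_y, p_x) ≈ 9.63°.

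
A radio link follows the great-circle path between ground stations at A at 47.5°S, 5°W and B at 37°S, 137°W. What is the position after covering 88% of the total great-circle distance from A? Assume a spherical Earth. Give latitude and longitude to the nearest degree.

Convert each endpoint to a unit vector on the sphere (x = cos φ cos λ, y = cos φ sin λ, z = sin φ).
The central angle between the endpoints is δ = arccos(p₁·p₂) ≈ 1.488 rad (85.3°).
Interpolate at f = 0.88 with slerp weights a = sin((1−f)δ)/sin δ ≈ 0.178, b = sin(fδ)/sin δ ≈ 0.969.
p = a·p₁ + b·p₂ ≈ (-0.446, -0.538, -0.715); φ = arcsin(p_z) ≈ -45.63°, λ = atan2(p_y, p_x) ≈ -129.65°.

≈ 46°S, 130°W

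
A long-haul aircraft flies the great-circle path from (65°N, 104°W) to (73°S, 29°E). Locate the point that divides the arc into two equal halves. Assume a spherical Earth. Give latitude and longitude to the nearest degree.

≈ (9°S, 60°W)

Write both endpoints as unit vectors p₁, p₂ with components (cos φ cos λ, cos φ sin λ, sin φ).
The central angle between the endpoints is δ = arccos(p₁·p₂) ≈ 2.827 rad (162.0°).
Interpolate at f = 1/2 with slerp weights a = sin((1−f)δ)/sin δ ≈ 3.194, b = sin(fδ)/sin δ ≈ 3.194.
p = a·p₁ + b·p₂ ≈ (0.490, -0.857, -0.160); φ = arcsin(p_z) ≈ -9.19°, λ = atan2(p_y, p_x) ≈ -60.23°.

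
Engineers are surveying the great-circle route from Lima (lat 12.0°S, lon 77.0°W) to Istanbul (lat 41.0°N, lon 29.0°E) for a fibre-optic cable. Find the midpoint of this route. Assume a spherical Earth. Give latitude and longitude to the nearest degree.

The haversine formula gives a central angle δ ≈ 1.918 rad (109.9°) between the endpoints.
Interpolate at f = 1/2 with slerp weights a = sin((1−f)δ)/sin δ ≈ 0.870, b = sin(fδ)/sin δ ≈ 0.870.
p = a·p₁ + b·p₂ ≈ (0.766, -0.511, 0.390); φ = arcsin(p_z) ≈ 22.96°, λ = atan2(p_y, p_x) ≈ -33.71°.

≈ lat 23°N, lon 34°W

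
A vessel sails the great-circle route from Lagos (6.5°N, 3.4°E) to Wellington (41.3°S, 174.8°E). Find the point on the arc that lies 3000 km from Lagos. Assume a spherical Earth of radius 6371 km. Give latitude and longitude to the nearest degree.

Convert each endpoint to a unit vector on the sphere (x = cos φ cos λ, y = cos φ sin λ, z = sin φ).
The central angle between the endpoints is δ = arccos(p₁·p₂) ≈ 2.520 rad (144.4°). The total great-circle distance is δ·R ≈ 2.520 × 6371 ≈ 16053 km, so the target fraction is f = 3000/16053 ≈ 0.187.
Interpolate at f ≈ 0.187 with slerp weights a = sin((1−f)δ)/sin δ ≈ 1.524, b = sin(fδ)/sin δ ≈ 0.779.
p = a·p₁ + b·p₂ ≈ (0.929, 0.143, -0.341); φ = arcsin(p_z) ≈ -19.96°, λ = atan2(p_y, p_x) ≈ 8.74°.

≈ 20°S, 9°E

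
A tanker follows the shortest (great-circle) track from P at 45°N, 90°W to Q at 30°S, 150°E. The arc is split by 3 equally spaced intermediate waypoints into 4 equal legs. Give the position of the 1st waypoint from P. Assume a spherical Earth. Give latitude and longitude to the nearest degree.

≈ 35°N, 131°W

The haversine formula gives a central angle δ ≈ 2.291 rad (131.3°) between the endpoints.
Interpolate at f = 1/4 with slerp weights a = sin((1−f)δ)/sin δ ≈ 1.316, b = sin(fδ)/sin δ ≈ 0.721.
p = a·p₁ + b·p₂ ≈ (-0.541, -0.618, 0.570); φ = arcsin(p_z) ≈ 34.76°, λ = atan2(p_y, p_x) ≈ -131.18°.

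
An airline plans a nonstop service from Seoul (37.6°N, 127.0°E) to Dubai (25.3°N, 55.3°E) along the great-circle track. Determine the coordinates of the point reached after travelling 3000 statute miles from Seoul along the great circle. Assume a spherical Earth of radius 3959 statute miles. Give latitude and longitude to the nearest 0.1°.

From cos δ = sin φ₁ sin φ₂ + cos φ₁ cos φ₂ cos Δλ, the central angle is δ ≈ 1.064 rad (60.9°). The total great-circle distance is δ·R ≈ 1.064 × 3959 ≈ 4211 mi, so the target fraction is f = 3000/4211 ≈ 0.712.
Interpolate at f ≈ 0.712 with slerp weights a = sin((1−f)δ)/sin δ ≈ 0.345, b = sin(fδ)/sin δ ≈ 0.786.
p = a·p₁ + b·p₂ ≈ (0.240, 0.802, 0.546); φ = arcsin(p_z) ≈ 33.11°, λ = atan2(p_y, p_x) ≈ 73.32°.

≈ 33.1°N, 73.3°E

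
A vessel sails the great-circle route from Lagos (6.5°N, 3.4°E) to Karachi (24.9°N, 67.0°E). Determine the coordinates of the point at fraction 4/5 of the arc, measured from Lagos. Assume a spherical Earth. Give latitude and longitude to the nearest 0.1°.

The haversine formula gives a central angle δ ≈ 1.106 rad (63.4°) between the endpoints.
Interpolate at f = 4/5 with slerp weights a = sin((1−f)δ)/sin δ ≈ 0.245, b = sin(fδ)/sin δ ≈ 0.866.
p = a·p₁ + b·p₂ ≈ (0.550, 0.737, 0.392); φ = arcsin(p_z) ≈ 23.09°, λ = atan2(p_y, p_x) ≈ 53.26°.

≈ 23.1°N, 53.3°E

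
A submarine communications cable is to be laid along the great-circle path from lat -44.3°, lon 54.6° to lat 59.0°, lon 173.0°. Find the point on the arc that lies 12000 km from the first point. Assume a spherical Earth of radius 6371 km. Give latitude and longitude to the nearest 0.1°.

Write both endpoints as unit vectors p₁, p₂ with components (cos φ cos λ, cos φ sin λ, sin φ).
The central angle between the endpoints is δ = arccos(p₁·p₂) ≈ 2.456 rad (140.7°). The total great-circle distance is δ·R ≈ 2.456 × 6371 ≈ 15647 km, so the target fraction is f = 12000/15647 ≈ 0.767.
Interpolate at f ≈ 0.767 with slerp weights a = sin((1−f)δ)/sin δ ≈ 0.855, b = sin(fδ)/sin δ ≈ 1.503.
p = a·p₁ + b·p₂ ≈ (-0.414, 0.593, 0.691); φ = arcsin(p_z) ≈ 43.68°, λ = atan2(p_y, p_x) ≈ 124.88°.

≈ lat 43.7°, lon 124.9°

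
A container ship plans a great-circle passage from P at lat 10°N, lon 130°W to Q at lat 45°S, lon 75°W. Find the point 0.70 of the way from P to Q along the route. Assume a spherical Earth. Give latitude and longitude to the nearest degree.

≈ lat 31°S, lon 97°W

Write both endpoints as unit vectors p₁, p₂ with components (cos φ cos λ, cos φ sin λ, sin φ).
The central angle between the endpoints is δ = arccos(p₁·p₂) ≈ 1.291 rad (73.9°).
Interpolate at f = 0.70 with slerp weights a = sin((1−f)δ)/sin δ ≈ 0.393, b = sin(fδ)/sin δ ≈ 0.817.
p = a·p₁ + b·p₂ ≈ (-0.099, -0.855, -0.510); φ = arcsin(p_z) ≈ -30.64°, λ = atan2(p_y, p_x) ≈ -96.62°.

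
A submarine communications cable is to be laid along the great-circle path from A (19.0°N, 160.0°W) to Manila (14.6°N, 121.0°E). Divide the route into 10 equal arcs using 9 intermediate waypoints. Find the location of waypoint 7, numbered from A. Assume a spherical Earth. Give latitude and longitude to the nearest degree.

≈ (20°N, 144°E)

From cos δ = sin φ₁ sin φ₂ + cos φ₁ cos φ₂ cos Δλ, the central angle is δ ≈ 1.311 rad (75.1°).
Interpolate at f = 7/10 with slerp weights a = sin((1−f)δ)/sin δ ≈ 0.397, b = sin(fδ)/sin δ ≈ 0.822.
p = a·p₁ + b·p₂ ≈ (-0.762, 0.553, 0.336); φ = arcsin(p_z) ≈ 19.65°, λ = atan2(p_y, p_x) ≈ 144.01°.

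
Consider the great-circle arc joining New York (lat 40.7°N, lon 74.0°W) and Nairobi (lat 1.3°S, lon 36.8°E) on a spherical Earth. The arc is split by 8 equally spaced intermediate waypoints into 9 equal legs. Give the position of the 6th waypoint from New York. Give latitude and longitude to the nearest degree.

Write both endpoints as unit vectors p₁, p₂ with components (cos φ cos λ, cos φ sin λ, sin φ).
The central angle between the endpoints is δ = arccos(p₁·p₂) ≈ 1.859 rad (106.5°).
Interpolate at f = 6/9 with slerp weights a = sin((1−f)δ)/sin δ ≈ 0.606, b = sin(fδ)/sin δ ≈ 0.986.
p = a·p₁ + b·p₂ ≈ (0.916, 0.149, 0.373); φ = arcsin(p_z) ≈ 21.87°, λ = atan2(p_y, p_x) ≈ 9.25°.

≈ lat 22°N, lon 9°E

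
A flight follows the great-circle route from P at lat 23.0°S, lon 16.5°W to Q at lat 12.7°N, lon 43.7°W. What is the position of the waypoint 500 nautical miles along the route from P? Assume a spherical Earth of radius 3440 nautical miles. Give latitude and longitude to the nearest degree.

From cos δ = sin φ₁ sin φ₂ + cos φ₁ cos φ₂ cos Δλ, the central angle is δ ≈ 0.777 rad (44.5°). The total great-circle distance is δ·R ≈ 0.777 × 3440 ≈ 2674 nmi, so the target fraction is f = 500/2674 ≈ 0.187.
Interpolate at f ≈ 0.187 with slerp weights a = sin((1−f)δ)/sin δ ≈ 0.842, b = sin(fδ)/sin δ ≈ 0.207.
p = a·p₁ + b·p₂ ≈ (0.889, -0.359, -0.284); φ = arcsin(p_z) ≈ -16.48°, λ = atan2(p_y, p_x) ≈ -22.01°.

≈ lat 16°S, lon 22°W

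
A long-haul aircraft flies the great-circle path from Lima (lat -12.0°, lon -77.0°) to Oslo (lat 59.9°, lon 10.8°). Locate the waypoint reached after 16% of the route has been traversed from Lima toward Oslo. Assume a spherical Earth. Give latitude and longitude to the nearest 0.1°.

Convert each endpoint to a unit vector on the sphere (x = cos φ cos λ, y = cos φ sin λ, z = sin φ).
The central angle between the endpoints is δ = arccos(p₁·p₂) ≈ 1.733 rad (99.3°).
Interpolate at f = 0.16 with slerp weights a = sin((1−f)δ)/sin δ ≈ 1.006, b = sin(fδ)/sin δ ≈ 0.277.
p = a·p₁ + b·p₂ ≈ (0.358, -0.933, 0.031); φ = arcsin(p_z) ≈ 1.76°, λ = atan2(p_y, p_x) ≈ -69.01°.

≈ lat 1.8°, lon -69.0°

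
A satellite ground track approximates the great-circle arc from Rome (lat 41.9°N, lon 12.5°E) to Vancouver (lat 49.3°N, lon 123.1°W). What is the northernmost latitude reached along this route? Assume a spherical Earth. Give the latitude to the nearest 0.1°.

≈ 69.9°N

The great circle lies in the plane with unit normal n̂ = (p₁ × p₂)/|p₁ × p₂|.
Here n̂_z ≈ -0.344; the vertex latitude is φ_max = arccos|n̂_z| ≈ 69.9°.
Check via Clairaut: cos φ_max = |cos φ₁| · sin C = cos(41.9°)·sin(27.5°) ≈ 0.344, again giving ≈ 69.9°.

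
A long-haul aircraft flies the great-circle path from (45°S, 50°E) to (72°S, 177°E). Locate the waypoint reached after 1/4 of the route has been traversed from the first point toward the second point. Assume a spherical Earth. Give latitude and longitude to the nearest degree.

≈ (58°S, 58°E)

Convert each endpoint to a unit vector on the sphere (x = cos φ cos λ, y = cos φ sin λ, z = sin φ).
The central angle between the endpoints is δ = arccos(p₁·p₂) ≈ 0.999 rad (57.2°).
Interpolate at f = 1/4 with slerp weights a = sin((1−f)δ)/sin δ ≈ 0.810, b = sin(fδ)/sin δ ≈ 0.294.
p = a·p₁ + b·p₂ ≈ (0.277, 0.443, -0.852); φ = arcsin(p_z) ≈ -58.46°, λ = atan2(p_y, p_x) ≈ 57.97°.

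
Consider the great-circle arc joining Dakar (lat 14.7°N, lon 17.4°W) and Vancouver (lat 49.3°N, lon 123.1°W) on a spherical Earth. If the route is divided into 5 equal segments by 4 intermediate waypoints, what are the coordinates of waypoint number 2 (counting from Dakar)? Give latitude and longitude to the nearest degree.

From cos δ = sin φ₁ sin φ₂ + cos φ₁ cos φ₂ cos Δλ, the central angle is δ ≈ 1.549 rad (88.8°).
Interpolate at f = 2/5 with slerp weights a = sin((1−f)δ)/sin δ ≈ 0.801, b = sin(fδ)/sin δ ≈ 0.581.
p = a·p₁ + b·p₂ ≈ (0.533, -0.549, 0.644); φ = arcsin(p_z) ≈ 40.07°, λ = atan2(p_y, p_x) ≈ -45.86°.

≈ lat 40°N, lon 46°W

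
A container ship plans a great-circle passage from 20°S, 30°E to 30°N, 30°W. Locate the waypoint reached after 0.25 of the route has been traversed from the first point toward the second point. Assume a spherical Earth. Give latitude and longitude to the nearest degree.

≈ 7°S, 15°E

Write both endpoints as unit vectors p₁, p₂ with components (cos φ cos λ, cos φ sin λ, sin φ).
The central angle between the endpoints is δ = arccos(p₁·p₂) ≈ 1.333 rad (76.4°).
Interpolate at f = 0.25 with slerp weights a = sin((1−f)δ)/sin δ ≈ 0.866, b = sin(fδ)/sin δ ≈ 0.337.
p = a·p₁ + b·p₂ ≈ (0.957, 0.261, -0.128); φ = arcsin(p_z) ≈ -7.34°, λ = atan2(p_y, p_x) ≈ 15.26°.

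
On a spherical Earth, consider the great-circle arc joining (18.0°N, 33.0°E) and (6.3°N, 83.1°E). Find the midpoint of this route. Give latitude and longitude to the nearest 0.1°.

≈ (13.4°N, 58.6°E)

Write both endpoints as unit vectors p₁, p₂ with components (cos φ cos λ, cos φ sin λ, sin φ).
The central angle between the endpoints is δ = arccos(p₁·p₂) ≈ 0.876 rad (50.2°).
Interpolate at f = 1/2 with slerp weights a = sin((1−f)δ)/sin δ ≈ 0.552, b = sin(fδ)/sin δ ≈ 0.552.
p = a·p₁ + b·p₂ ≈ (0.506, 0.831, 0.231); φ = arcsin(p_z) ≈ 13.37°, λ = atan2(p_y, p_x) ≈ 58.64°.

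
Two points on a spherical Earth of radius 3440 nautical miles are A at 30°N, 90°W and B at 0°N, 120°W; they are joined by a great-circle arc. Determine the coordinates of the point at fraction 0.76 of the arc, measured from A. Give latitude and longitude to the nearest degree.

From cos δ = sin φ₁ sin φ₂ + cos φ₁ cos φ₂ cos Δλ, the central angle is δ ≈ 0.723 rad (41.4°).
Interpolate at f = 0.76 with slerp weights a = sin((1−f)δ)/sin δ ≈ 0.261, b = sin(fδ)/sin δ ≈ 0.789.
p = a·p₁ + b·p₂ ≈ (-0.395, -0.910, 0.130); φ = arcsin(p_z) ≈ 7.50°, λ = atan2(p_y, p_x) ≈ -113.46°.

≈ 7°N, 113°W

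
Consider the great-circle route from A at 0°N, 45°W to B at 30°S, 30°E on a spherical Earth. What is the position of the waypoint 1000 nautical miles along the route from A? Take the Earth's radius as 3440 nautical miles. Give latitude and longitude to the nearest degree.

≈ 8°S, 31°W

Write both endpoints as unit vectors p₁, p₂ with components (cos φ cos λ, cos φ sin λ, sin φ).
The central angle between the endpoints is δ = arccos(p₁·p₂) ≈ 1.345 rad (77.0°). The total great-circle distance is δ·R ≈ 1.345 × 3440 ≈ 4626 nmi, so the target fraction is f = 1000/4626 ≈ 0.216.
Interpolate at f ≈ 0.216 with slerp weights a = sin((1−f)δ)/sin δ ≈ 0.892, b = sin(fδ)/sin δ ≈ 0.294.
p = a·p₁ + b·p₂ ≈ (0.851, -0.503, -0.147); φ = arcsin(p_z) ≈ -8.46°, λ = atan2(p_y, p_x) ≈ -30.60°.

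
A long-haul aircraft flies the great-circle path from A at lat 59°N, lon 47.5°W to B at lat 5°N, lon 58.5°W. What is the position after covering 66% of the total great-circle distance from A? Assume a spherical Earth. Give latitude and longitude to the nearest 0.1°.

≈ lat 23.4°N, lon 56.1°W

Convert each endpoint to a unit vector on the sphere (x = cos φ cos λ, y = cos φ sin λ, z = sin φ).
The central angle between the endpoints is δ = arccos(p₁·p₂) ≈ 0.954 rad (54.7°).
Interpolate at f = 0.66 with slerp weights a = sin((1−f)δ)/sin δ ≈ 0.391, b = sin(fδ)/sin δ ≈ 0.722.
p = a·p₁ + b·p₂ ≈ (0.512, -0.762, 0.398); φ = arcsin(p_z) ≈ 23.44°, λ = atan2(p_y, p_x) ≈ -56.10°.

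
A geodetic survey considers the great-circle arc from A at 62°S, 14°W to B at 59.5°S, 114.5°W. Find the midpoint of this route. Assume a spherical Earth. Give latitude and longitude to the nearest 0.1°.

≈ 70.3°S, 66.9°W

Convert each endpoint to a unit vector on the sphere (x = cos φ cos λ, y = cos φ sin λ, z = sin φ).
The central angle between the endpoints is δ = arccos(p₁·p₂) ≈ 0.771 rad (44.2°).
Interpolate at f = 1/2 with slerp weights a = sin((1−f)δ)/sin δ ≈ 0.540, b = sin(fδ)/sin δ ≈ 0.540.
p = a·p₁ + b·p₂ ≈ (0.132, -0.310, -0.941); φ = arcsin(p_z) ≈ -70.28°, λ = atan2(p_y, p_x) ≈ -66.93°.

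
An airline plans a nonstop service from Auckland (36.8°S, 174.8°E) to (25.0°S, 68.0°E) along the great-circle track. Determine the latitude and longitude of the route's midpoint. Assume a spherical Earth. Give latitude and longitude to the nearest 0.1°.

≈ (45.0°S, 116.6°E)

Write both endpoints as unit vectors p₁, p₂ with components (cos φ cos λ, cos φ sin λ, sin φ).
The central angle between the endpoints is δ = arccos(p₁·p₂) ≈ 1.527 rad (87.5°).
Interpolate at f = 1/2 with slerp weights a = sin((1−f)δ)/sin δ ≈ 0.692, b = sin(fδ)/sin δ ≈ 0.692.
p = a·p₁ + b·p₂ ≈ (-0.317, 0.632, -0.707); φ = arcsin(p_z) ≈ -45.01°, λ = atan2(p_y, p_x) ≈ 116.64°.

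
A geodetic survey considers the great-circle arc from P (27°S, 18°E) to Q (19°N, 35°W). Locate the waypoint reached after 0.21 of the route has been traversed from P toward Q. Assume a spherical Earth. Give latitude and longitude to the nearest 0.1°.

The haversine formula gives a central angle δ ≈ 1.203 rad (68.9°) between the endpoints.
Interpolate at f = 0.21 with slerp weights a = sin((1−f)δ)/sin δ ≈ 0.872, b = sin(fδ)/sin δ ≈ 0.268.
p = a·p₁ + b·p₂ ≈ (0.946, 0.095, -0.309); φ = arcsin(p_z) ≈ -17.98°, λ = atan2(p_y, p_x) ≈ 5.72°.

≈ (18.0°S, 5.7°E)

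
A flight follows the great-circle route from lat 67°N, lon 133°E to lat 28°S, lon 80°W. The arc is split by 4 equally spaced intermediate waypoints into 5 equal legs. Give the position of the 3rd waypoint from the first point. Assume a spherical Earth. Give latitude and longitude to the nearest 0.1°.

≈ lat 24.3°N, lon 95.9°W

The haversine formula gives a central angle δ ≈ 2.377 rad (136.2°) between the endpoints.
Interpolate at f = 3/5 with slerp weights a = sin((1−f)δ)/sin δ ≈ 1.175, b = sin(fδ)/sin δ ≈ 1.429.
p = a·p₁ + b·p₂ ≈ (-0.094, -0.907, 0.411); φ = arcsin(p_z) ≈ 24.27°, λ = atan2(p_y, p_x) ≈ -95.92°.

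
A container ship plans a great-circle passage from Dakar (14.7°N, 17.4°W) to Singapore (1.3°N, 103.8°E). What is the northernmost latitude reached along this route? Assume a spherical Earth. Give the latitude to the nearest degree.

≈ 18°N

The great circle lies in the plane with unit normal n̂ = (p₁ × p₂)/|p₁ × p₂|.
Here n̂_z ≈ +0.952; the vertex latitude is φ_max = arccos|n̂_z| ≈ 17.8°.
Check via Clairaut: cos φ_max = |cos φ₁| · sin C = cos(14.7°)·sin(79.8°) ≈ 0.952, again giving ≈ 17.8°.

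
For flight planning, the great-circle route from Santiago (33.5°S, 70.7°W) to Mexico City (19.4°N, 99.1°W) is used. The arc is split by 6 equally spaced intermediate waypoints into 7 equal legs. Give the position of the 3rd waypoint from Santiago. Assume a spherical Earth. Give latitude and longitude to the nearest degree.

≈ (11°S, 84°W)

Convert each endpoint to a unit vector on the sphere (x = cos φ cos λ, y = cos φ sin λ, z = sin φ).
The central angle between the endpoints is δ = arccos(p₁·p₂) ≈ 1.037 rad (59.4°).
Interpolate at f = 3/7 with slerp weights a = sin((1−f)δ)/sin δ ≈ 0.649, b = sin(fδ)/sin δ ≈ 0.499.
p = a·p₁ + b·p₂ ≈ (0.104, -0.976, -0.192); φ = arcsin(p_z) ≈ -11.08°, λ = atan2(p_y, p_x) ≈ -83.90°.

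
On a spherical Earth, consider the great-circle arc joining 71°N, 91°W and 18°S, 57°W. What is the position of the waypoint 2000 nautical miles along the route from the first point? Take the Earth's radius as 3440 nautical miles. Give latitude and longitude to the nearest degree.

≈ 40°N, 69°W

Write both endpoints as unit vectors p₁, p₂ with components (cos φ cos λ, cos φ sin λ, sin φ).
The central angle between the endpoints is δ = arccos(p₁·p₂) ≈ 1.606 rad (92.0°). The total great-circle distance is δ·R ≈ 1.606 × 3440 ≈ 5526 nmi, so the target fraction is f = 2000/5526 ≈ 0.362.
Interpolate at f ≈ 0.362 with slerp weights a = sin((1−f)δ)/sin δ ≈ 0.855, b = sin(fδ)/sin δ ≈ 0.550.
p = a·p₁ + b·p₂ ≈ (0.280, -0.717, 0.639); φ = arcsin(p_z) ≈ 39.70°, λ = atan2(p_y, p_x) ≈ -68.68°.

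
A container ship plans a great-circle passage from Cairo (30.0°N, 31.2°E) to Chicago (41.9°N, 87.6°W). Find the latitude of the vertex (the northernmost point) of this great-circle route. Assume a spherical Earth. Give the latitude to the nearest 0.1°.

≈ 55.6°N

The great circle lies in the plane with unit normal n̂ = (p₁ × p₂)/|p₁ × p₂|.
Here n̂_z ≈ -0.565; the vertex latitude is φ_max = arccos|n̂_z| ≈ 55.6°.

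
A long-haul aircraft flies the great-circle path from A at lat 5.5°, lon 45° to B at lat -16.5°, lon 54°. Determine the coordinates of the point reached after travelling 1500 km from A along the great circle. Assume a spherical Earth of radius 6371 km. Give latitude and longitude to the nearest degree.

≈ lat -7°, lon 50°

The haversine formula gives a central angle δ ≈ 0.414 rad (23.7°) between the endpoints. The total great-circle distance is δ·R ≈ 0.414 × 6371 ≈ 2639 km, so the target fraction is f = 1500/2639 ≈ 0.568.
Interpolate at f ≈ 0.568 with slerp weights a = sin((1−f)δ)/sin δ ≈ 0.442, b = sin(fδ)/sin δ ≈ 0.580.
p = a·p₁ + b·p₂ ≈ (0.638, 0.761, -0.122); φ = arcsin(p_z) ≈ -7.02°, λ = atan2(p_y, p_x) ≈ 50.03°.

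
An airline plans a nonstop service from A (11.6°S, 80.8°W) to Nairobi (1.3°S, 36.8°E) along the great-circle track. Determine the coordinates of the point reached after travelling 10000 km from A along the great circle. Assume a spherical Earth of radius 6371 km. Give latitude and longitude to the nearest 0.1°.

≈ (7.3°S, 10.6°E)

The haversine formula gives a central angle δ ≈ 2.037 rad (116.7°) between the endpoints. The total great-circle distance is δ·R ≈ 2.037 × 6371 ≈ 12975 km, so the target fraction is f = 10000/12975 ≈ 0.771.
Interpolate at f ≈ 0.771 with slerp weights a = sin((1−f)δ)/sin δ ≈ 0.504, b = sin(fδ)/sin δ ≈ 1.119.
p = a·p₁ + b·p₂ ≈ (0.975, 0.183, -0.127); φ = arcsin(p_z) ≈ -7.28°, λ = atan2(p_y, p_x) ≈ 10.63°.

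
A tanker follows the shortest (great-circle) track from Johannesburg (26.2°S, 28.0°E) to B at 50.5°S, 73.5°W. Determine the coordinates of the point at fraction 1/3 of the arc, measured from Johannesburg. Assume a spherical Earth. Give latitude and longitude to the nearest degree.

≈ 44°S, 5°E

Write both endpoints as unit vectors p₁, p₂ with components (cos φ cos λ, cos φ sin λ, sin φ).
The central angle between the endpoints is δ = arccos(p₁·p₂) ≈ 1.342 rad (76.9°).
Interpolate at f = 1/3 with slerp weights a = sin((1−f)δ)/sin δ ≈ 0.801, b = sin(fδ)/sin δ ≈ 0.444.
p = a·p₁ + b·p₂ ≈ (0.715, 0.066, -0.696); φ = arcsin(p_z) ≈ -44.13°, λ = atan2(p_y, p_x) ≈ 5.31°.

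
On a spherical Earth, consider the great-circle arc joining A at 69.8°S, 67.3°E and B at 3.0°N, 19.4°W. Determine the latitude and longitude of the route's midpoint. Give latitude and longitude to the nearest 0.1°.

≈ 39.5°S, 0.7°W

Write both endpoints as unit vectors p₁, p₂ with components (cos φ cos λ, cos φ sin λ, sin φ).
The central angle between the endpoints is δ = arccos(p₁·p₂) ≈ 1.600 rad (91.7°).
Interpolate at f = 1/2 with slerp weights a = sin((1−f)δ)/sin δ ≈ 0.718, b = sin(fδ)/sin δ ≈ 0.718.
p = a·p₁ + b·p₂ ≈ (0.772, -0.009, -0.636); φ = arcsin(p_z) ≈ -39.49°, λ = atan2(p_y, p_x) ≈ -0.70°.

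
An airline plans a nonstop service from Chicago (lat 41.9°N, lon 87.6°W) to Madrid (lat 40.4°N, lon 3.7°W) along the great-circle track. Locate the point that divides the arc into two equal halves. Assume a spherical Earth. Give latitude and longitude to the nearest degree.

The haversine formula gives a central angle δ ≈ 1.055 rad (60.5°) between the endpoints.
Interpolate at f = 1/2 with slerp weights a = sin((1−f)δ)/sin δ ≈ 0.579, b = sin(fδ)/sin δ ≈ 0.579.
p = a·p₁ + b·p₂ ≈ (0.458, -0.459, 0.762); φ = arcsin(p_z) ≈ 49.60°, λ = atan2(p_y, p_x) ≈ -45.06°.

≈ lat 50°N, lon 45°W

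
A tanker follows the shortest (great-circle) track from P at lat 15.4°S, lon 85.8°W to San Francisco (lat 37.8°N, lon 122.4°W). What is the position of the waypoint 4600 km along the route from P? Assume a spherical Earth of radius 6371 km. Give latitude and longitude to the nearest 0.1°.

≈ lat 20.0°N, lon 107.6°W

Write both endpoints as unit vectors p₁, p₂ with components (cos φ cos λ, cos φ sin λ, sin φ).
The central angle between the endpoints is δ = arccos(p₁·p₂) ≈ 1.105 rad (63.3°). The total great-circle distance is δ·R ≈ 1.105 × 6371 ≈ 7042 km, so the target fraction is f = 4600/7042 ≈ 0.653.
Interpolate at f ≈ 0.653 with slerp weights a = sin((1−f)δ)/sin δ ≈ 0.419, b = sin(fδ)/sin δ ≈ 0.740.
p = a·p₁ + b·p₂ ≈ (-0.284, -0.896, 0.342); φ = arcsin(p_z) ≈ 20.01°, λ = atan2(p_y, p_x) ≈ -107.56°.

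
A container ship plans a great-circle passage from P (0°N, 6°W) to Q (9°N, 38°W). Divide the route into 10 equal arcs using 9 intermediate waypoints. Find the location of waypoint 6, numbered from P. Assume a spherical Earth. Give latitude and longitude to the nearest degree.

Write both endpoints as unit vectors p₁, p₂ with components (cos φ cos λ, cos φ sin λ, sin φ).
The central angle between the endpoints is δ = arccos(p₁·p₂) ≈ 0.578 rad (33.1°).
Interpolate at f = 6/10 with slerp weights a = sin((1−f)δ)/sin δ ≈ 0.419, b = sin(fδ)/sin δ ≈ 0.622.
p = a·p₁ + b·p₂ ≈ (0.901, -0.422, 0.097); φ = arcsin(p_z) ≈ 5.58°, λ = atan2(p_y, p_x) ≈ -25.10°.

≈ (6°N, 25°W)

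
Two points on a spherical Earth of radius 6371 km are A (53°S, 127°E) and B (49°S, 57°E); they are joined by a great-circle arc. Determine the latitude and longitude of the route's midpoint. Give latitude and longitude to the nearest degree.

Write both endpoints as unit vectors p₁, p₂ with components (cos φ cos λ, cos φ sin λ, sin φ).
The central angle between the endpoints is δ = arccos(p₁·p₂) ≈ 0.741 rad (42.5°).
Interpolate at f = 1/2 with slerp weights a = sin((1−f)δ)/sin δ ≈ 0.536, b = sin(fδ)/sin δ ≈ 0.536.
p = a·p₁ + b·p₂ ≈ (-0.003, 0.553, -0.833); φ = arcsin(p_z) ≈ -56.43°, λ = atan2(p_y, p_x) ≈ 90.27°.

≈ (56°S, 90°E)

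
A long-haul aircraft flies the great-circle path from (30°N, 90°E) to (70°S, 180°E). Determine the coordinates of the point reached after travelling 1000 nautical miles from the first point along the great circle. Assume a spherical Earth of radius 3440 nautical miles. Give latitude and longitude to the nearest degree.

Convert each endpoint to a unit vector on the sphere (x = cos φ cos λ, y = cos φ sin λ, z = sin φ).
The central angle between the endpoints is δ = arccos(p₁·p₂) ≈ 2.060 rad (118.0°). The total great-circle distance is δ·R ≈ 2.060 × 3440 ≈ 7086 nmi, so the target fraction is f = 1000/7086 ≈ 0.141.
Interpolate at f ≈ 0.141 with slerp weights a = sin((1−f)δ)/sin δ ≈ 1.111, b = sin(fδ)/sin δ ≈ 0.325.
p = a·p₁ + b·p₂ ≈ (-0.111, 0.962, 0.250); φ = arcsin(p_z) ≈ 14.49°, λ = atan2(p_y, p_x) ≈ 96.59°.

≈ (14°N, 97°E)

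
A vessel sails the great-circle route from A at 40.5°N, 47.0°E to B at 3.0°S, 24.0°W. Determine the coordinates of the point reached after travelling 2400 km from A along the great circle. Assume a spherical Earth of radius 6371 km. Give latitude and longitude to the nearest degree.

≈ 32°N, 22°E

Write both endpoints as unit vectors p₁, p₂ with components (cos φ cos λ, cos φ sin λ, sin φ).
The central angle between the endpoints is δ = arccos(p₁·p₂) ≈ 1.356 rad (77.7°). The total great-circle distance is δ·R ≈ 1.356 × 6371 ≈ 8639 km, so the target fraction is f = 2400/8639 ≈ 0.278.
Interpolate at f ≈ 0.278 with slerp weights a = sin((1−f)δ)/sin δ ≈ 0.850, b = sin(fδ)/sin δ ≈ 0.377.
p = a·p₁ + b·p₂ ≈ (0.784, 0.320, 0.532); φ = arcsin(p_z) ≈ 32.14°, λ = atan2(p_y, p_x) ≈ 22.17°.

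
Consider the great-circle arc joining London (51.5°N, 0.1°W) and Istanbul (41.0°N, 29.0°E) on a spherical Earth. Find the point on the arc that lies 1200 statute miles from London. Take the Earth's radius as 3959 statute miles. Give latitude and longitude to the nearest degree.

≈ (44°N, 23°E)

Convert each endpoint to a unit vector on the sphere (x = cos φ cos λ, y = cos φ sin λ, z = sin φ).
The central angle between the endpoints is δ = arccos(p₁·p₂) ≈ 0.393 rad (22.5°). The total great-circle distance is δ·R ≈ 0.393 × 3959 ≈ 1554 mi, so the target fraction is f = 1200/1554 ≈ 0.772.
Interpolate at f ≈ 0.772 with slerp weights a = sin((1−f)δ)/sin δ ≈ 0.233, b = sin(fδ)/sin δ ≈ 0.780.
p = a·p₁ + b·p₂ ≈ (0.660, 0.285, 0.695); φ = arcsin(p_z) ≈ 44.00°, λ = atan2(p_y, p_x) ≈ 23.36°.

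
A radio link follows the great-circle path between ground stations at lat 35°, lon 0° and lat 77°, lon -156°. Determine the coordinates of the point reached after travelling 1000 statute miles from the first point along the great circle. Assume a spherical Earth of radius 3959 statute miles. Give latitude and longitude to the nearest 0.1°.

From cos δ = sin φ₁ sin φ₂ + cos φ₁ cos φ₂ cos Δλ, the central angle is δ ≈ 1.170 rad (67.0°). The total great-circle distance is δ·R ≈ 1.170 × 3959 ≈ 4630 mi, so the target fraction is f = 1000/4630 ≈ 0.216.
Interpolate at f ≈ 0.216 with slerp weights a = sin((1−f)δ)/sin δ ≈ 0.862, b = sin(fδ)/sin δ ≈ 0.271.
p = a·p₁ + b·p₂ ≈ (0.651, -0.025, 0.759); φ = arcsin(p_z) ≈ 49.38°, λ = atan2(p_y, p_x) ≈ -2.19°.

≈ lat 49.4°, lon -2.2°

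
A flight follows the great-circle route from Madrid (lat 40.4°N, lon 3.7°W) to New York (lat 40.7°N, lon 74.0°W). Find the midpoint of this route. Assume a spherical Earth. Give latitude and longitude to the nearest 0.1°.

Convert each endpoint to a unit vector on the sphere (x = cos φ cos λ, y = cos φ sin λ, z = sin φ).
The central angle between the endpoints is δ = arccos(p₁·p₂) ≈ 0.906 rad (51.9°).
Interpolate at f = 1/2 with slerp weights a = sin((1−f)δ)/sin δ ≈ 0.556, b = sin(fδ)/sin δ ≈ 0.556.
p = a·p₁ + b·p₂ ≈ (0.539, -0.433, 0.723); φ = arcsin(p_z) ≈ 46.30°, λ = atan2(p_y, p_x) ≈ -38.76°.

≈ lat 46.3°N, lon 38.8°W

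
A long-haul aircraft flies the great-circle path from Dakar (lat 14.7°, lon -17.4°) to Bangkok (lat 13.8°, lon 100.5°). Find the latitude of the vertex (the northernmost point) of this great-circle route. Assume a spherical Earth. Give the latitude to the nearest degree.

The great circle lies in the plane with unit normal n̂ = (p₁ × p₂)/|p₁ × p₂|.
Here n̂_z ≈ +0.897; the vertex latitude is φ_max = arccos|n̂_z| ≈ 26.2°.
Check via Clairaut: cos φ_max = |cos φ₁| · sin C = cos(14.7°)·sin(68.0°) ≈ 0.897, again giving ≈ 26.2°.

≈ 26°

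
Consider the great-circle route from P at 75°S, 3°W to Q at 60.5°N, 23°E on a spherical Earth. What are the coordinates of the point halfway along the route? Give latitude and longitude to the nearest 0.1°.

≈ 7.4°S, 14.1°E

Convert each endpoint to a unit vector on the sphere (x = cos φ cos λ, y = cos φ sin λ, z = sin φ).
The central angle between the endpoints is δ = arccos(p₁·p₂) ≈ 2.384 rad (136.6°).
Interpolate at f = 1/2 with slerp weights a = sin((1−f)δ)/sin δ ≈ 1.351, b = sin(fδ)/sin δ ≈ 1.351.
p = a·p₁ + b·p₂ ≈ (0.962, 0.242, -0.129); φ = arcsin(p_z) ≈ -7.42°, λ = atan2(p_y, p_x) ≈ 14.11°.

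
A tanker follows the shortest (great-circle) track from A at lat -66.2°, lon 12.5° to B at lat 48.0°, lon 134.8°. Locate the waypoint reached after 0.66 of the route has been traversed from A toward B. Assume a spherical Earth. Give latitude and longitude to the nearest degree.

Write both endpoints as unit vectors p₁, p₂ with components (cos φ cos λ, cos φ sin λ, sin φ).
The central angle between the endpoints is δ = arccos(p₁·p₂) ≈ 2.540 rad (145.5°).
Interpolate at f = 0.66 with slerp weights a = sin((1−f)δ)/sin δ ≈ 1.342, b = sin(fδ)/sin δ ≈ 1.756.
p = a·p₁ + b·p₂ ≈ (-0.299, 0.951, 0.077); φ = arcsin(p_z) ≈ 4.41°, λ = atan2(p_y, p_x) ≈ 107.46°.

≈ lat 4°, lon 107°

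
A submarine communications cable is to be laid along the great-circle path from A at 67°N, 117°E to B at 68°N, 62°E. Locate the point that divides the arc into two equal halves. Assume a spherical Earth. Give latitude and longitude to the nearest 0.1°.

≈ 69.8°N, 90.1°E

Write both endpoints as unit vectors p₁, p₂ with components (cos φ cos λ, cos φ sin λ, sin φ).
The central angle between the endpoints is δ = arccos(p₁·p₂) ≈ 0.356 rad (20.4°).
Interpolate at f = 1/2 with slerp weights a = sin((1−f)δ)/sin δ ≈ 0.508, b = sin(fδ)/sin δ ≈ 0.508.
p = a·p₁ + b·p₂ ≈ (-0.001, 0.345, 0.939); φ = arcsin(p_z) ≈ 69.82°, λ = atan2(p_y, p_x) ≈ 90.13°.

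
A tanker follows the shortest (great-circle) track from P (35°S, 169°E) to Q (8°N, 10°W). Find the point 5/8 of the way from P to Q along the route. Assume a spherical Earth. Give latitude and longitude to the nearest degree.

Write both endpoints as unit vectors p₁, p₂ with components (cos φ cos λ, cos φ sin λ, sin φ).
The central angle between the endpoints is δ = arccos(p₁·p₂) ≈ 2.670 rad (153.0°).
Interpolate at f = 5/8 with slerp weights a = sin((1−f)δ)/sin δ ≈ 1.854, b = sin(fδ)/sin δ ≈ 2.191.
p = a·p₁ + b·p₂ ≈ (0.646, -0.087, -0.759); φ = arcsin(p_z) ≈ -49.33°, λ = atan2(p_y, p_x) ≈ -7.67°.

≈ (49°S, 8°W)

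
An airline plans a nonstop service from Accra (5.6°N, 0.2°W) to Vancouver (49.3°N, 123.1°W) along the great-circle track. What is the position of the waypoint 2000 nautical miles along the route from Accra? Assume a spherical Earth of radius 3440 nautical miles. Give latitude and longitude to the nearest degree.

≈ 32°N, 22°W

Convert each endpoint to a unit vector on the sphere (x = cos φ cos λ, y = cos φ sin λ, z = sin φ).
The central angle between the endpoints is δ = arccos(p₁·p₂) ≈ 1.853 rad (106.2°). The total great-circle distance is δ·R ≈ 1.853 × 3440 ≈ 6375 nmi, so the target fraction is f = 2000/6375 ≈ 0.314.
Interpolate at f ≈ 0.314 with slerp weights a = sin((1−f)δ)/sin δ ≈ 0.995, b = sin(fδ)/sin δ ≈ 0.572.
p = a·p₁ + b·p₂ ≈ (0.787, -0.316, 0.531); φ = arcsin(p_z) ≈ 32.05°, λ = atan2(p_y, p_x) ≈ -21.88°.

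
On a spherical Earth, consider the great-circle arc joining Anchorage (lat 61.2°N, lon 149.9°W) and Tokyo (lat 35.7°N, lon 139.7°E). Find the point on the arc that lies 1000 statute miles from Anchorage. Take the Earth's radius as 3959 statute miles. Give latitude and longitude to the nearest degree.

≈ lat 59°N, lon 179°W

From cos δ = sin φ₁ sin φ₂ + cos φ₁ cos φ₂ cos Δλ, the central angle is δ ≈ 0.873 rad (50.0°). The total great-circle distance is δ·R ≈ 0.873 × 3959 ≈ 3456 mi, so the target fraction is f = 1000/3456 ≈ 0.289.
Interpolate at f ≈ 0.289 with slerp weights a = sin((1−f)δ)/sin δ ≈ 0.759, b = sin(fδ)/sin δ ≈ 0.326.
p = a·p₁ + b·p₂ ≈ (-0.518, -0.012, 0.855); φ = arcsin(p_z) ≈ 58.78°, λ = atan2(p_y, p_x) ≈ -178.68°.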